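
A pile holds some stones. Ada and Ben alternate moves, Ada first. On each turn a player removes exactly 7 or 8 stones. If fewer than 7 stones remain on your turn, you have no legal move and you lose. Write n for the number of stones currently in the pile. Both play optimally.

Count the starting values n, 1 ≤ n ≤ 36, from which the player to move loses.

Use the standard recursion: the mover loses at a terminal position; elsewhere, the mover wins exactly when some move hands the opponent an L position.
n=0: no move → L
n=1: no move → L
n=2: no move → L
n=3: no move → L
n=4: no move → L
n=5: no move → L
n=6: no move → L
n=7: W (go to 0, an L position)
n=8: W (go to 1, an L position)
n=9: W (go to 2, an L position)
n=10: W (go to 3, an L position)
n=11: W (go to 4, an L position)
n=12: W (go to 5, an L position)
n=13: W (go to 6, an L position)
n=14: W (go to 6, an L position)
n=15: L (options 8(W), 7(W) are all W)
n=16: L (options 9(W), 8(W) are all W)
n=17: L (options 10(W), 9(W) are all W)
n=18: L (options 11(W), 10(W) are all W)
n=19: L (options 12(W), 11(W) are all W)
n=20: L (options 13(W), 12(W) are all W)
n=21: L (options 14(W), 13(W) are all W)
n=22: W (go to 15, an L position)
n=23: W (go to 16, an L position)
n=24: W (go to 17, an L position)
n=25: W (go to 18, an L position)
n=26: W (go to 19, an L position)
n=27: W (go to 20, an L position)
n=28: W (go to 21, an L position)
n=29: W (go to 21, an L position)
n=30: L (options 23(W), 22(W) are all W)
n=31: L (options 24(W), 23(W) are all W)
n=32: L (options 25(W), 24(W) are all W)
n=33: L (options 26(W), 25(W) are all W)
n=34: L (options 27(W), 26(W) are all W)
n=35: L (options 28(W), 27(W) are all W)
n=36: L (options 29(W), 28(W) are all W)
L entries with 1 ≤ n ≤ 36 (n=0 is outside the asked range and is not counted): n = 1, 2, 3, 4, 5, 6, 15, 16, 17, 18, 19, 20, 21, 30, 31, 32, 33, 34, 35, 36; that makes 20.

20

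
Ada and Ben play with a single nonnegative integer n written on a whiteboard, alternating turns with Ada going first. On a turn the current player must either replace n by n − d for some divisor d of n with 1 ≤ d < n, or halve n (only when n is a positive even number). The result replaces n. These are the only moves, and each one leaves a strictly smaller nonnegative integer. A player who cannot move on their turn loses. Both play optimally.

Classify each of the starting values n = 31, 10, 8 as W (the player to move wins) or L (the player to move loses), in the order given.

Work bottom-up. With no move the player to move loses. Otherwise the position is W if at least one move leads to an L position for the opponent, and L if every move leads to a W.
n=0: no move → L
n=1: no move → L
n=2: →1(L), so W
n=3: →2(W) only, which is W, so L
n=4: →3(L), so W
n=5: →4(W) only, which is W, so L
n=6: →3(L), so W
n=7: →6(W) only, which is W, so L
n=8: →7(L), so W
n=9: →6(W), 8(W) — all W, so L
n=10: →5(L), so W
n=11: →10(W) only, which is W, so L
n=12: →9(L), so W
n=13: →12(W) only, which is W, so L
n=14: →7(L), so W
n=15: →10(W), 12(W), 14(W) — all W, so L
n=16: →15(L), so W
n=17: →16(W) only, which is W, so L
n=18: →9(L), so W
n=19: →18(W) only, which is W, so L
n=20: →15(L), so W
n=21: →14(W), 18(W), 20(W) — all W, so L
n=22: →11(L), so W
n=23: →22(W) only, which is W, so L
n=24: →21(L), so W
n=25: →20(W), 24(W) — all W, so L
n=26: →13(L), so W
n=27: →18(W), 24(W), 26(W) — all W, so L
n=28: →21(L), so W
n=29: →28(W) only, which is W, so L
n=30: →15(L), so W
n=31: →30(W) only, which is W, so L

31: L, 10: W, 8: W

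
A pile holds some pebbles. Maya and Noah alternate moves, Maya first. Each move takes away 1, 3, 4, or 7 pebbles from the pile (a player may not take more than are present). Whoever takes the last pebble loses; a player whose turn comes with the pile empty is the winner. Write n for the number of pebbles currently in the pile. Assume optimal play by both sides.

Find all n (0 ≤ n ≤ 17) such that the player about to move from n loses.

1, 3, 9, 11, 17

Build the W/L table. Terminal = W. A non-terminal position is W if it has a move to some L; otherwise it is L.
n=0: no move; the opponent has just taken the last pebble and therefore loses → W
n=1: L (sole option 0(W) is W)
n=2: W (go to 1, an L position)
n=3: L (options 2(W), 0(W) are all W)
n=4: W (go to 3, an L position)
n=5: W (go to 1, an L position)
n=6: W (go to 3, an L position)
n=7: W (go to 3, an L position)
n=8: W (go to 1, an L position)
n=9: L (options 8(W), 6(W), 5(W), 2(W) are all W)
n=10: W (go to 9, an L position)
n=11: L (options 10(W), 8(W), 7(W), 4(W) are all W)
n=12: W (go to 11, an L position)
n=13: W (go to 9, an L position)
n=14: W (go to 11, an L position)
n=15: W (go to 11, an L position)
n=16: W (go to 9, an L position)
n=17: L (options 16(W), 14(W), 13(W), 10(W) are all W)
Reading off the rows marked L gives the requested list; there are 5 such values of n.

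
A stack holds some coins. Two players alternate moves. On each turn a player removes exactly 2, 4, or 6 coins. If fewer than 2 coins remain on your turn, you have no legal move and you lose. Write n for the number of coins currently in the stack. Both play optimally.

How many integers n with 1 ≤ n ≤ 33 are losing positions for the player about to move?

9

Work bottom-up. With no move the player to move loses. Otherwise the position is W if at least one move leads to an L position for the opponent, and L if every move leads to a W.
n=0: no move → L
n=1: no move → L
n=2: reaches L-position 0 → W
n=3: reaches L-position 1 → W
n=4: reaches L-position 0 → W
n=5: reaches L-position 1 → W
n=6: reaches L-position 0 → W
n=7: reaches L-position 1 → W
n=8: only reaches 6(W), 4(W), 2(W), all W → L
n=9: only reaches 7(W), 5(W), 3(W), all W → L
n=10: reaches L-position 8 → W
n=11: reaches L-position 9 → W
n=12: reaches L-position 8 → W
n=13: reaches L-position 9 → W
n=14: reaches L-position 8 → W
n=15: reaches L-position 9 → W
n=16: only reaches 14(W), 12(W), 10(W), all W → L
n=17: only reaches 15(W), 13(W), 11(W), all W → L
n=18: reaches L-position 16 → W
n=19: reaches L-position 17 → W
n=20: reaches L-position 16 → W
n=21: reaches L-position 17 → W
n=22: reaches L-position 16 → W
n=23: reaches L-position 17 → W
n=24: only reaches 22(W), 20(W), 18(W), all W → L
n=25: only reaches 23(W), 21(W), 19(W), all W → L
n=26: reaches L-position 24 → W
n=27: reaches L-position 25 → W
n=28: reaches L-position 24 → W
n=29: reaches L-position 25 → W
n=30: reaches L-position 24 → W
n=31: reaches L-position 25 → W
n=32: only reaches 30(W), 28(W), 26(W), all W → L
n=33: only reaches 31(W), 29(W), 27(W), all W → L
L entries with 1 ≤ n ≤ 33 (n=0 is outside the asked range and is not counted): n = 1, 8, 9, 16, 17, 24, 25, 32, 33; that makes 9.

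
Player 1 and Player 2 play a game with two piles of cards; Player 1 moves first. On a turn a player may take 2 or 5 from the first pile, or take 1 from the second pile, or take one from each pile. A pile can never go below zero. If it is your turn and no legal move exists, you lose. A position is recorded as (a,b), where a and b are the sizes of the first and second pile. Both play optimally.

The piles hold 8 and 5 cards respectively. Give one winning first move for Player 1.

Classify positions by backward induction: terminal positions (no move available) are L. From any other position, the mover wins iff some move reaches an L.
No move ever increases a pile, so every position that can arise here has a ≤ 8 and b ≤ 5; it is enough to label the cells with 0 ≤ a ≤ 8 and 0 ≤ b ≤ 5.
Every move lowers a or b (never raises either), so fill the grid row by row in increasing a, and left to right within a row: each cell's successors are then already labelled.
      b=0  b=1  b=2  b=3  b=4  b=5
a=0:    L    W    L    W    L    W
a=1:    L    W    L    W    L    W
a=2:    W    W    W    W    W    W
a=3:    W    L    W    L    W    L
a=4:    L    W    W    L    W    L
a=5:    W    W    W    W    W    W
a=6:    W    L    W    W    W    W
a=7:    L    W    W    L    W    L
a=8:    L    W    L    W    W    W
Cells with no legal move (terminal, hence L): (0,0), (1,0).
The remaining L cells, each justified by listing all of its moves:
(0,2): L (sole option (0,1)(W) is W)
(0,4): L (sole option (0,3)(W) is W)
(1,2): L (options (1,1)(W), (0,1)(W) are all W)
(1,4): L (options (1,3)(W), (0,3)(W) are all W)
(3,1): L (options (1,1)(W), (3,0)(W), (2,0)(W) are all W)
(3,3): L (options (1,3)(W), (3,2)(W), (2,2)(W) are all W)
(3,5): L (options (1,5)(W), (3,4)(W), (2,4)(W) are all W)
(4,0): L (sole option (2,0)(W) is W)
(4,3): L (options (2,3)(W), (4,2)(W), (3,2)(W) are all W)
(4,5): L (options (2,5)(W), (4,4)(W), (3,4)(W) are all W)
(6,1): L (options (4,1)(W), (1,1)(W), (6,0)(W), (5,0)(W) are all W)
(7,0): L (options (5,0)(W), (2,0)(W) are all W)
(7,3): L (options (5,3)(W), (2,3)(W), (7,2)(W), (6,2)(W) are all W)
(7,5): L (options (5,5)(W), (2,5)(W), (7,4)(W), (6,4)(W) are all W)
(8,0): L (options (6,0)(W), (3,0)(W) are all W)
(8,2): L (options (6,2)(W), (3,2)(W), (8,1)(W), (7,1)(W) are all W)
Every other cell has at least one move into one of the L cells above, so it is W.
From (8,5), the L positions reachable in one move are: (3,5).

Move to (3,5).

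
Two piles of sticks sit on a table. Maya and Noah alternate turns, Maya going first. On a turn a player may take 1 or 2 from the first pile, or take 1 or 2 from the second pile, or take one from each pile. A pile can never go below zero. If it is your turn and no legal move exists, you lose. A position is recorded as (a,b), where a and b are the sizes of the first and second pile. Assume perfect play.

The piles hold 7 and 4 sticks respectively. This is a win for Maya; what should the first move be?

Compute win/loss labels from the base case upward. A position with no move is L. Any other position is W if it can reach an L in one move, else L.
No move ever increases a pile, so every position that can arise here has a ≤ 7 and b ≤ 4; it is enough to label the cells with 0 ≤ a ≤ 7 and 0 ≤ b ≤ 4.
Every move lowers a or b (never raises either), so fill the grid row by row in increasing a, and left to right within a row: each cell's successors are then already labelled.
      b=0  b=1  b=2  b=3  b=4
a=0:    L    W    W    L    W
a=1:    W    W    L    W    W
a=2:    W    L    W    W    L
a=3:    L    W    W    L    W
a=4:    W    W    L    W    W
a=5:    W    L    W    W    L
a=6:    L    W    W    L    W
a=7:    W    W    L    W    W
Cells with no legal move (terminal, hence L): (0,0).
The remaining L cells, each justified by listing all of its moves:
(0,3): moves to (0,2)(W), (0,1)(W); every one is W ⇒ L
(1,2): moves to (0,2)(W), (1,1)(W), (1,0)(W), (0,1)(W); every one is W ⇒ L
(2,1): moves to (1,1)(W), (0,1)(W), (2,0)(W), (1,0)(W); every one is W ⇒ L
(2,4): moves to (1,4)(W), (0,4)(W), (2,3)(W), (2,2)(W), (1,3)(W); every one is W ⇒ L
(3,0): moves to (2,0)(W), (1,0)(W); every one is W ⇒ L
(3,3): moves to (2,3)(W), (1,3)(W), (3,2)(W), (3,1)(W), (2,2)(W); every one is W ⇒ L
(4,2): moves to (3,2)(W), (2,2)(W), (4,1)(W), (4,0)(W), (3,1)(W); every one is W ⇒ L
(5,1): moves to (4,1)(W), (3,1)(W), (5,0)(W), (4,0)(W); every one is W ⇒ L
(5,4): moves to (4,4)(W), (3,4)(W), (5,3)(W), (5,2)(W), (4,3)(W); every one is W ⇒ L
(6,0): moves to (5,0)(W), (4,0)(W); every one is W ⇒ L
(6,3): moves to (5,3)(W), (4,3)(W), (6,2)(W), (6,1)(W), (5,2)(W); every one is W ⇒ L
(7,2): moves to (6,2)(W), (5,2)(W), (7,1)(W), (7,0)(W), (6,1)(W); every one is W ⇒ L
Every other cell has at least one move into one of the L cells above, so it is W.
From (7,4), the L positions reachable in one move are: (5,4), (7,2), (6,3). Any move reaching one of these is winning.

Move to (5,4).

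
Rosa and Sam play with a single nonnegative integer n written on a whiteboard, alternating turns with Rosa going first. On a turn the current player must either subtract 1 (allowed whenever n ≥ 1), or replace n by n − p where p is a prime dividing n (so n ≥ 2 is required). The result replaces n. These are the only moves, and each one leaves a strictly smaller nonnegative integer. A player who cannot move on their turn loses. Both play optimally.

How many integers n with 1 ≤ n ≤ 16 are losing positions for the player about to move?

Label each position W (a win for the player to move) or L (a loss). A position with no legal move is L; any other position is W exactly when some move reaches an L, and L when every move reaches a W.
n=0: no move → L
n=1: W (go to 0, an L position)
n=2: W (go to 0, an L position)
n=3: W (go to 0, an L position)
n=4: L (options 2(W), 3(W) are all W)
n=5: W (go to 0, an L position)
n=6: W (go to 4, an L position)
n=7: W (go to 0, an L position)
n=8: L (options 6(W), 7(W) are all W)
n=9: W (go to 8, an L position)
n=10: W (go to 8, an L position)
n=11: W (go to 0, an L position)
n=12: L (options 9(W), 10(W), 11(W) are all W)
n=13: W (go to 0, an L position)
n=14: W (go to 12, an L position)
n=15: W (go to 12, an L position)
n=16: L (options 14(W), 15(W) are all W)
L entries with 1 ≤ n ≤ 16 (n=0 is outside the asked range and is not counted): n = 4, 8, 12, 16; that makes 4.

4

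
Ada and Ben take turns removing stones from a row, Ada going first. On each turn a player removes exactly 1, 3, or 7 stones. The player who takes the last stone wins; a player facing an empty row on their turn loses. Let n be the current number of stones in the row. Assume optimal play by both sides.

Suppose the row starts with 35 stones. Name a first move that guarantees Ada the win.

Remove 1, leaving 34.

Work bottom-up. With no move the player to move loses. Otherwise the position is W if at least one move leads to an L position for the opponent, and L if every move leads to a W.
n=0: no move → L
n=1: W (go to 0, an L position)
n=2: L (sole option 1(W) is W)
n=3: W (go to 2, an L position)
n=4: L (options 3(W), 1(W) are all W)
n=5: W (go to 4, an L position)
n=6: L (options 5(W), 3(W) are all W)
n=7: W (go to 6, an L position)
n=8: L (options 7(W), 5(W), 1(W) are all W)
n=9: W (go to 8, an L position)
n=10: L (options 9(W), 7(W), 3(W) are all W)
n=11: W (go to 10, an L position)
n=12: L (options 11(W), 9(W), 5(W) are all W)
n=13: W (go to 12, an L position)
n=14: L (options 13(W), 11(W), 7(W) are all W)
n=15: W (go to 14, an L position)
n=16: L (options 15(W), 13(W), 9(W) are all W)
n=17: W (go to 16, an L position)
n=18: L (options 17(W), 15(W), 11(W) are all W)
n=19: W (go to 18, an L position)
n=20: L (options 19(W), 17(W), 13(W) are all W)
n=21: W (go to 20, an L position)
n=22: L (options 21(W), 19(W), 15(W) are all W)
n=23: W (go to 22, an L position)
n=24: L (options 23(W), 21(W), 17(W) are all W)
n=25: W (go to 24, an L position)
n=26: L (options 25(W), 23(W), 19(W) are all W)
n=27: W (go to 26, an L position)
n=28: L (options 27(W), 25(W), 21(W) are all W)
n=29: W (go to 28, an L position)
n=30: L (options 29(W), 27(W), 23(W) are all W)
n=31: W (go to 30, an L position)
n=32: L (options 31(W), 29(W), 25(W) are all W)
n=33: W (go to 32, an L position)
n=34: L (options 33(W), 31(W), 27(W) are all W)
n=35: W (go to 34, an L position)
From 35, the L positions reachable in one move are: 34, 32, 28. Any move reaching one of these is winning.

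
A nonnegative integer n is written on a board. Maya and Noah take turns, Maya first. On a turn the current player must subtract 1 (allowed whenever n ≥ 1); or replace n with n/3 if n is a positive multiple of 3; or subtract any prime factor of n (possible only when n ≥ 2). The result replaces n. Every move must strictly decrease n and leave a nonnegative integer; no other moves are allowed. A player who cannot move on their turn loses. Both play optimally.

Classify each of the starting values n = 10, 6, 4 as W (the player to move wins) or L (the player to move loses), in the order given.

Build the W/L table. Terminal = L. A non-terminal position is W if it has a move to some L; otherwise it is L.
n=0: no move → L
n=1: can move to 0, which is L ⇒ W
n=2: can move to 0, which is L ⇒ W
n=3: can move to 0, which is L ⇒ W
n=4: moves to 2(W), 3(W); every one is W ⇒ L
n=5: can move to 0, which is L ⇒ W
n=6: can move to 4, which is L ⇒ W
n=7: can move to 0, which is L ⇒ W
n=8: moves to 6(W), 7(W); every one is W ⇒ L
n=9: can move to 8, which is L ⇒ W
n=10: can move to 8, which is L ⇒ W

10: W, 6: W, 4: L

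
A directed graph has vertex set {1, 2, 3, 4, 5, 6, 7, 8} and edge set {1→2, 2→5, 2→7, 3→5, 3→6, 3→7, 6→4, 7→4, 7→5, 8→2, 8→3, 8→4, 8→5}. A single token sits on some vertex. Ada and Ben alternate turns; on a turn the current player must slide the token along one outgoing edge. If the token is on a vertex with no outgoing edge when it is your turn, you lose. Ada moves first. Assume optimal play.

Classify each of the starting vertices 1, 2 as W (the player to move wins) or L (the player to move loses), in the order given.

Classify positions by backward induction: terminal positions (no move available) are L. From any other position, the mover wins iff some move reaches an L.
Every edge goes from a vertex to one that appears earlier in the order 5, 4, 6, 7, 2, 3, 1, 8, so processing vertices in that order labels each vertex after all of its successors.
5: no outgoing edge → L
4: no outgoing edge → L
6: →4(L), so W
7: →4(L), so W
2: →5(L), so W
3: →5(L), so W
1: →2(W) only, which is W, so L
8: →4(L), so W

1: L, 2: W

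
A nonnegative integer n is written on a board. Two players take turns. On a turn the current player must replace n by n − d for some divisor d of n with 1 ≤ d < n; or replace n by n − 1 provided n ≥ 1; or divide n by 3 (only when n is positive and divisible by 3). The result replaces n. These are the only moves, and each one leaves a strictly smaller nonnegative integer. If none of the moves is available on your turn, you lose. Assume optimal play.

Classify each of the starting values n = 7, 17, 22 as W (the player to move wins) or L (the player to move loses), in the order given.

7: L, 17: W, 22: W

Label each position W (a win for the player to move) or L (a loss). A position with no legal move is L; any other position is W exactly when some move reaches an L, and L when every move reaches a W.
n=0: no move → L
n=1: →0(L), so W
n=2: →1(W) only, which is W, so L
n=3: →2(L), so W
n=4: →2(L), so W
n=5: →4(W) only, which is W, so L
n=6: →2(L), so W
n=7: →6(W) only, which is W, so L
n=8: →7(L), so W
n=9: →3(W), 6(W), 8(W) — all W, so L
n=10: →5(L), so W
n=11: →10(W) only, which is W, so L
n=12: →9(L), so W
n=13: →12(W) only, which is W, so L
n=14: →7(L), so W
n=15: →5(L), so W
n=16: →8(W), 12(W), 14(W), 15(W) — all W, so L
n=17: →16(L), so W
n=18: →9(L), so W
n=19: →18(W) only, which is W, so L
n=20: →16(L), so W
n=21: →7(L), so W
n=22: →11(L), so W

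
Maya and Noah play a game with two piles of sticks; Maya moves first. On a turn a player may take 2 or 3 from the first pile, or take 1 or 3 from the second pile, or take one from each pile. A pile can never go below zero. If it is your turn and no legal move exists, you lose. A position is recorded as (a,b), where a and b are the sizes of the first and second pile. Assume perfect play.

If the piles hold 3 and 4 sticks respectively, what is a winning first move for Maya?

Move to (1,4).

Classify positions by backward induction: terminal positions (no move available) are L. From any other position, the mover wins iff some move reaches an L.
No move ever increases a pile, so every position that can arise here has a ≤ 3 and b ≤ 4; it is enough to label the cells with 0 ≤ a ≤ 3 and 0 ≤ b ≤ 4.
Every move lowers a or b (never raises either), so fill the grid row by row in increasing a, and left to right within a row: each cell's successors are then already labelled.
      b=0  b=1  b=2  b=3  b=4
a=0:    L    W    L    W    L
a=1:    L    W    L    W    L
a=2:    W    W    W    W    W
a=3:    W    L    W    L    W
Cells with no legal move (terminal, hence L): (0,0), (1,0).
The remaining L cells, each justified by listing all of its moves:
(0,2): the only move is to (0,1)(W), a W ⇒ L
(0,4): moves to (0,3)(W), (0,1)(W); every one is W ⇒ L
(1,2): moves to (1,1)(W), (0,1)(W); every one is W ⇒ L
(1,4): moves to (1,3)(W), (1,1)(W), (0,3)(W); every one is W ⇒ L
(3,1): moves to (1,1)(W), (0,1)(W), (3,0)(W), (2,0)(W); every one is W ⇒ L
(3,3): moves to (1,3)(W), (0,3)(W), (3,2)(W), (3,0)(W), (2,2)(W); every one is W ⇒ L
Every other cell has at least one move into one of the L cells above, so it is W.
From (3,4), the L positions reachable in one move are: (1,4), (0,4), (3,3), (3,1). Any move reaching one of these is winning.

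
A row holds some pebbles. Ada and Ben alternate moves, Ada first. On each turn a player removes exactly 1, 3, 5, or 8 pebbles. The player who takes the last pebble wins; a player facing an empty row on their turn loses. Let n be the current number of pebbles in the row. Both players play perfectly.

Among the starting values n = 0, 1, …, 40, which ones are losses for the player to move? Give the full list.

Label each position W (a win for the player to move) or L (a loss). A position with no legal move is L; any other position is W exactly when some move reaches an L, and L when every move reaches a W.
n=0: no move → L
n=1: W (go to 0, an L position)
n=2: L (sole option 1(W) is W)
n=3: W (go to 2, an L position)
n=4: L (options 3(W), 1(W) are all W)
n=5: W (go to 4, an L position)
n=6: L (options 5(W), 3(W), 1(W) are all W)
n=7: W (go to 6, an L position)
n=8: W (go to 0, an L position)
n=9: W (go to 6, an L position)
n=10: W (go to 2, an L position)
n=11: W (go to 6, an L position)
n=12: W (go to 4, an L position)
n=13: L (options 12(W), 10(W), 8(W), 5(W) are all W)
n=14: W (go to 13, an L position)
n=15: L (options 14(W), 12(W), 10(W), 7(W) are all W)
n=16: W (go to 15, an L position)
n=17: L (options 16(W), 14(W), 12(W), 9(W) are all W)
n=18: W (go to 17, an L position)
n=19: L (options 18(W), 16(W), 14(W), 11(W) are all W)
n=20: W (go to 19, an L position)
n=21: W (go to 13, an L position)
n=22: W (go to 19, an L position)
n=23: W (go to 15, an L position)
n=24: W (go to 19, an L position)
n=25: W (go to 17, an L position)
n=26: L (options 25(W), 23(W), 21(W), 18(W) are all W)
n=27: W (go to 26, an L position)
n=28: L (options 27(W), 25(W), 23(W), 20(W) are all W)
n=29: W (go to 28, an L position)
n=30: L (options 29(W), 27(W), 25(W), 22(W) are all W)
n=31: W (go to 30, an L position)
n=32: L (options 31(W), 29(W), 27(W), 24(W) are all W)
n=33: W (go to 32, an L position)
n=34: W (go to 26, an L position)
n=35: W (go to 32, an L position)
n=36: W (go to 28, an L position)
n=37: W (go to 32, an L position)
n=38: W (go to 30, an L position)
n=39: L (options 38(W), 36(W), 34(W), 31(W) are all W)
n=40: W (go to 39, an L position)
Reading off the rows marked L gives the requested list; there are 13 such values of n.

0, 2, 4, 6, 13, 15, 17, 19, 26, 28, 30, 32, 39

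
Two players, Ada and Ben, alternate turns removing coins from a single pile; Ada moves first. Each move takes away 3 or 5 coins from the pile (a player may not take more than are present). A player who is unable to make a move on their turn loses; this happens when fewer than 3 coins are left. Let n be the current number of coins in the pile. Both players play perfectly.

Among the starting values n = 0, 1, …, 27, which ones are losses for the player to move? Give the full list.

0, 1, 2, 8, 9, 10, 16, 17, 18, 24, 25, 26

Classify positions by backward induction: terminal positions (no move available) are L. From any other position, the mover wins iff some move reaches an L.
n=0: no move → L
n=1: no move → L
n=2: no move → L
n=3: reaches L-position 0 → W
n=4: reaches L-position 1 → W
n=5: reaches L-position 2 → W
n=6: reaches L-position 1 → W
n=7: reaches L-position 2 → W
n=8: only reaches 5(W), 3(W), all W → L
n=9: only reaches 6(W), 4(W), all W → L
n=10: only reaches 7(W), 5(W), all W → L
n=11: reaches L-position 8 → W
n=12: reaches L-position 9 → W
n=13: reaches L-position 10 → W
n=14: reaches L-position 9 → W
n=15: reaches L-position 10 → W
n=16: only reaches 13(W), 11(W), all W → L
n=17: only reaches 14(W), 12(W), all W → L
n=18: only reaches 15(W), 13(W), all W → L
n=19: reaches L-position 16 → W
n=20: reaches L-position 17 → W
n=21: reaches L-position 18 → W
n=22: reaches L-position 17 → W
n=23: reaches L-position 18 → W
n=24: only reaches 21(W), 19(W), all W → L
n=25: only reaches 22(W), 20(W), all W → L
n=26: only reaches 23(W), 21(W), all W → L
n=27: reaches L-position 24 → W
The losing starting values of n are exactly the entries labelled L in this table (12 of them).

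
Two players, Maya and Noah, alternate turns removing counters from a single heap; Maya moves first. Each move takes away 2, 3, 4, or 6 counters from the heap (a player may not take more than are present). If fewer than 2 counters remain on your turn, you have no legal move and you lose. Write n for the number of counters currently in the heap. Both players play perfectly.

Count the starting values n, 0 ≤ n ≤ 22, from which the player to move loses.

Positions with no move are L. A position that does have a move is losing for the player to move precisely when every available move leads to a winning position for the opponent. Fill in the labels:
n=0: no move → L
n=1: no move → L
n=2: reaches L-position 0 → W
n=3: reaches L-position 1 → W
n=4: reaches L-position 1 → W
n=5: reaches L-position 1 → W
n=6: reaches L-position 0 → W
n=7: reaches L-position 1 → W
n=8: only reaches 6(W), 5(W), 4(W), 2(W), all W → L
n=9: only reaches 7(W), 6(W), 5(W), 3(W), all W → L
n=10: reaches L-position 8 → W
n=11: reaches L-position 9 → W
n=12: reaches L-position 9 → W
n=13: reaches L-position 9 → W
n=14: reaches L-position 8 → W
n=15: reaches L-position 9 → W
n=16: only reaches 14(W), 13(W), 12(W), 10(W), all W → L
n=17: only reaches 15(W), 14(W), 13(W), 11(W), all W → L
n=18: reaches L-position 16 → W
n=19: reaches L-position 17 → W
n=20: reaches L-position 17 → W
n=21: reaches L-position 17 → W
n=22: reaches L-position 16 → W
L entries with 0 ≤ n ≤ 22: n = 0, 1, 8, 9, 16, 17; that makes 6.

6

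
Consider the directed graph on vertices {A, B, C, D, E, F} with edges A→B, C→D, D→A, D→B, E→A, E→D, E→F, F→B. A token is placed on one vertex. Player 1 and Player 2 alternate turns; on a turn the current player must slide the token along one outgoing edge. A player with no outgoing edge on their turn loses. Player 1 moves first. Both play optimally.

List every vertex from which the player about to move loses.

Compute win/loss labels from the base case upward. A position with no move is L. Any other position is W if it can reach an L in one move, else L.
Every edge goes from a vertex to one that appears earlier in the order B, A, D, F, C, E, so processing vertices in that order labels each vertex after all of its successors.
B: no outgoing edge → L
A: →B(L), so W
D: →B(L), so W
F: →B(L), so W
C: →D(W) only, which is W, so L
E: →F(W), D(W), A(W) — all W, so L
The losing starting vertices are exactly the entries labelled L in this table (3 of them).

B, C, E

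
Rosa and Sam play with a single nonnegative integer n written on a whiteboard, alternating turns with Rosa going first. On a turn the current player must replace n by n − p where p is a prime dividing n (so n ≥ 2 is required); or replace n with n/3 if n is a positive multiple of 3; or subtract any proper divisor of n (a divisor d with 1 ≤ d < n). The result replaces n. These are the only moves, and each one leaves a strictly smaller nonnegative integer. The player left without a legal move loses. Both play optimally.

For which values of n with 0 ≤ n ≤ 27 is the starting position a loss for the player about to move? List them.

Classify positions by backward induction: terminal positions (no move available) are L. From any other position, the mover wins iff some move reaches an L.
n=0: no move → L
n=1: no move → L
n=2: →0(L), so W
n=3: →0(L), so W
n=4: →2(W), 3(W) — all W, so L
n=5: →0(L), so W
n=6: →4(L), so W
n=7: →0(L), so W
n=8: →4(L), so W
n=9: →3(W), 6(W), 8(W) — all W, so L
n=10: →9(L), so W
n=11: →0(L), so W
n=12: →4(L), so W
n=13: →0(L), so W
n=14: →7(W), 12(W), 13(W) — all W, so L
n=15: →14(L), so W
n=16: →14(L), so W
n=17: →0(L), so W
n=18: →9(L), so W
n=19: →0(L), so W
n=20: →10(W), 15(W), 16(W), 18(W), 19(W) — all W, so L
n=21: →14(L), so W
n=22: →20(L), so W
n=23: →0(L), so W
n=24: →20(L), so W
n=25: →20(L), so W
n=26: →13(W), 24(W), 25(W) — all W, so L
n=27: →9(L), so W
Reading off the rows marked L gives the requested list; there are 7 such values of n.

0, 1, 4, 9, 14, 20, 26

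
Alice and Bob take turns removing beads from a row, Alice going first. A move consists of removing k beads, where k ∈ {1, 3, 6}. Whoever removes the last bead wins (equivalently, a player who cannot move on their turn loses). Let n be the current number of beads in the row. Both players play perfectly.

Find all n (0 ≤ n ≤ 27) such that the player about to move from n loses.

0, 2, 4, 9, 11, 13, 18, 20, 22, 27

Use the standard recursion: the mover loses at a terminal position; elsewhere, the mover wins exactly when some move hands the opponent an L position.
n=0: no move → L
n=1: reaches L-position 0 → W
n=2: only reaches 1(W), which is W → L
n=3: reaches L-position 2 → W
n=4: only reaches 3(W), 1(W), all W → L
n=5: reaches L-position 4 → W
n=6: reaches L-position 0 → W
n=7: reaches L-position 4 → W
n=8: reaches L-position 2 → W
n=9: only reaches 8(W), 6(W), 3(W), all W → L
n=10: reaches L-position 9 → W
n=11: only reaches 10(W), 8(W), 5(W), all W → L
n=12: reaches L-position 11 → W
n=13: only reaches 12(W), 10(W), 7(W), all W → L
n=14: reaches L-position 13 → W
n=15: reaches L-position 9 → W
n=16: reaches L-position 13 → W
n=17: reaches L-position 11 → W
n=18: only reaches 17(W), 15(W), 12(W), all W → L
n=19: reaches L-position 18 → W
n=20: only reaches 19(W), 17(W), 14(W), all W → L
n=21: reaches L-position 20 → W
n=22: only reaches 21(W), 19(W), 16(W), all W → L
n=23: reaches L-position 22 → W
n=24: reaches L-position 18 → W
n=25: reaches L-position 22 → W
n=26: reaches L-position 20 → W
n=27: only reaches 26(W), 24(W), 21(W), all W → L
The losing starting values of n are exactly the entries labelled L in this table (10 of them).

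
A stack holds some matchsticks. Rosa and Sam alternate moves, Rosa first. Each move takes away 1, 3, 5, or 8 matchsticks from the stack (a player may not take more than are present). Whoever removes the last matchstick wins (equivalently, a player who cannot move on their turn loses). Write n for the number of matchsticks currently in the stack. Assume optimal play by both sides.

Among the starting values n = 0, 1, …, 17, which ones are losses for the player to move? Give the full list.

Use the standard recursion: the mover loses at a terminal position; elsewhere, the mover wins exactly when some move hands the opponent an L position.
n=0: no move → L
n=1: reaches L-position 0 → W
n=2: only reaches 1(W), which is W → L
n=3: reaches L-position 2 → W
n=4: only reaches 3(W), 1(W), all W → L
n=5: reaches L-position 4 → W
n=6: only reaches 5(W), 3(W), 1(W), all W → L
n=7: reaches L-position 6 → W
n=8: reaches L-position 0 → W
n=9: reaches L-position 6 → W
n=10: reaches L-position 2 → W
n=11: reaches L-position 6 → W
n=12: reaches L-position 4 → W
n=13: only reaches 12(W), 10(W), 8(W), 5(W), all W → L
n=14: reaches L-position 13 → W
n=15: only reaches 14(W), 12(W), 10(W), 7(W), all W → L
n=16: reaches L-position 15 → W
n=17: only reaches 16(W), 14(W), 12(W), 9(W), all W → L
Reading off the rows marked L gives the requested list; there are 7 such values of n.

0, 2, 4, 6, 13, 15, 17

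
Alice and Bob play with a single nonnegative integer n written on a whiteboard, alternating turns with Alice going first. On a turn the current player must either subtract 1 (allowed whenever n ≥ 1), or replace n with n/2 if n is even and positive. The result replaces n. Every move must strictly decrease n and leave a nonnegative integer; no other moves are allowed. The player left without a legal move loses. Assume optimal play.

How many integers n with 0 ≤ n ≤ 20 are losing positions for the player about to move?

Build the W/L table. Terminal = L. A non-terminal position is W if it has a move to some L; otherwise it is L.
n=0: no move → L
n=1: →0(L), so W
n=2: →1(W) only, which is W, so L
n=3: →2(L), so W
n=4: →2(L), so W
n=5: →4(W) only, which is W, so L
n=6: →5(L), so W
n=7: →6(W) only, which is W, so L
n=8: →7(L), so W
n=9: →8(W) only, which is W, so L
n=10: →5(L), so W
n=11: →10(W) only, which is W, so L
n=12: →11(L), so W
n=13: →12(W) only, which is W, so L
n=14: →7(L), so W
n=15: →14(W) only, which is W, so L
n=16: →15(L), so W
n=17: →16(W) only, which is W, so L
n=18: →9(L), so W
n=19: →18(W) only, which is W, so L
n=20: →19(L), so W
L entries with 0 ≤ n ≤ 20: n = 0, 2, 5, 7, 9, 11, 13, 15, 17, 19; that makes 10.

10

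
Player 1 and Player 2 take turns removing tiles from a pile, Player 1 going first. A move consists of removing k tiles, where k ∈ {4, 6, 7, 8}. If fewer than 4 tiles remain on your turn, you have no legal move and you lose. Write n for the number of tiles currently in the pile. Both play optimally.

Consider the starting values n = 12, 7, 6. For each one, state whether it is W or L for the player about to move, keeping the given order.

Label each position W (a win for the player to move) or L (a loss). A position with no legal move is L; any other position is W exactly when some move reaches an L, and L when every move reaches a W.
n=0: no move → L
n=1: no move → L
n=2: no move → L
n=3: no move → L
n=4: W (go to 0, an L position)
n=5: W (go to 1, an L position)
n=6: W (go to 2, an L position)
n=7: W (go to 3, an L position)
n=8: W (go to 2, an L position)
n=9: W (go to 3, an L position)
n=10: W (go to 3, an L position)
n=11: W (go to 3, an L position)
n=12: L (options 8(W), 6(W), 5(W), 4(W) are all W)

12: L, 7: W, 6: W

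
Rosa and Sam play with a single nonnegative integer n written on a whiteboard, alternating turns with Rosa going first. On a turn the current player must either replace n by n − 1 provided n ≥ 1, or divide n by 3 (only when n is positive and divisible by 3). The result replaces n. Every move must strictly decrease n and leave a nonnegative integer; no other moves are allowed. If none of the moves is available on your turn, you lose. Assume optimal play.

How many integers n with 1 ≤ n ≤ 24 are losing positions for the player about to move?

Positions with no move are L. A position that does have a move is losing for the player to move precisely when every available move leads to a winning position for the opponent. Fill in the labels:
n=0: no move → L
n=1: W (go to 0, an L position)
n=2: L (sole option 1(W) is W)
n=3: W (go to 2, an L position)
n=4: L (sole option 3(W) is W)
n=5: W (go to 4, an L position)
n=6: W (go to 2, an L position)
n=7: L (sole option 6(W) is W)
n=8: W (go to 7, an L position)
n=9: L (options 3(W), 8(W) are all W)
n=10: W (go to 9, an L position)
n=11: L (sole option 10(W) is W)
n=12: W (go to 4, an L position)
n=13: L (sole option 12(W) is W)
n=14: W (go to 13, an L position)
n=15: L (options 5(W), 14(W) are all W)
n=16: W (go to 15, an L position)
n=17: L (sole option 16(W) is W)
n=18: W (go to 17, an L position)
n=19: L (sole option 18(W) is W)
n=20: W (go to 19, an L position)
n=21: W (go to 7, an L position)
n=22: L (sole option 21(W) is W)
n=23: W (go to 22, an L position)
n=24: L (options 8(W), 23(W) are all W)
L entries with 1 ≤ n ≤ 24 (n=0 is outside the asked range and is not counted): n = 2, 4, 7, 9, 11, 13, 15, 17, 19, 22, 24; that makes 11.

11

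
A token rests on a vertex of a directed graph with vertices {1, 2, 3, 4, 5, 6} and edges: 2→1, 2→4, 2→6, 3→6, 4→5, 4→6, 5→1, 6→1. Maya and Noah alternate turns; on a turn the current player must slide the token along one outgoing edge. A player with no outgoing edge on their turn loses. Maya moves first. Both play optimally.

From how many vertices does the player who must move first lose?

3

Classify positions by backward induction: terminal positions (no move available) are L. From any other position, the mover wins iff some move reaches an L.
Every edge goes from a vertex to one that appears earlier in the order 1, 6, 5, 4, 2, 3, so processing vertices in that order labels each vertex after all of its successors.
1: no outgoing edge → L
6: W (go to 1, an L position)
5: W (go to 1, an L position)
4: L (options 5(W), 6(W) are all W)
2: W (go to 4, an L position)
3: L (sole option 6(W) is W)
The L vertices are 1, 3, 4; that is 3 in all.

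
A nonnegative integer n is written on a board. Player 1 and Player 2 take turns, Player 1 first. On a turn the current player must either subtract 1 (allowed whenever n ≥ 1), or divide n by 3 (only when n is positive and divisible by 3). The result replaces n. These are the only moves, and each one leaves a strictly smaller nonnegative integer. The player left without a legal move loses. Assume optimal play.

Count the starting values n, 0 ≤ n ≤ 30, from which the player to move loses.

15

Use the standard recursion: the mover loses at a terminal position; elsewhere, the mover wins exactly when some move hands the opponent an L position.
n=0: no move → L
n=1: can move to 0, which is L ⇒ W
n=2: the only move is to 1(W), a W ⇒ L
n=3: can move to 2, which is L ⇒ W
n=4: the only move is to 3(W), a W ⇒ L
n=5: can move to 4, which is L ⇒ W
n=6: can move to 2, which is L ⇒ W
n=7: the only move is to 6(W), a W ⇒ L
n=8: can move to 7, which is L ⇒ W
n=9: moves to 3(W), 8(W); every one is W ⇒ L
n=10: can move to 9, which is L ⇒ W
n=11: the only move is to 10(W), a W ⇒ L
n=12: can move to 4, which is L ⇒ W
n=13: the only move is to 12(W), a W ⇒ L
n=14: can move to 13, which is L ⇒ W
n=15: moves to 5(W), 14(W); every one is W ⇒ L
n=16: can move to 15, which is L ⇒ W
n=17: the only move is to 16(W), a W ⇒ L
n=18: can move to 17, which is L ⇒ W
n=19: the only move is to 18(W), a W ⇒ L
n=20: can move to 19, which is L ⇒ W
n=21: can move to 7, which is L ⇒ W
n=22: the only move is to 21(W), a W ⇒ L
n=23: can move to 22, which is L ⇒ W
n=24: moves to 8(W), 23(W); every one is W ⇒ L
n=25: can move to 24, which is L ⇒ W
n=26: the only move is to 25(W), a W ⇒ L
n=27: can move to 9, which is L ⇒ W
n=28: the only move is to 27(W), a W ⇒ L
n=29: can move to 28, which is L ⇒ W
n=30: moves to 10(W), 29(W); every one is W ⇒ L
L entries with 0 ≤ n ≤ 30: n = 0, 2, 4, 7, 9, 11, 13, 15, 17, 19, 22, 24, 26, 28, 30; that makes 15.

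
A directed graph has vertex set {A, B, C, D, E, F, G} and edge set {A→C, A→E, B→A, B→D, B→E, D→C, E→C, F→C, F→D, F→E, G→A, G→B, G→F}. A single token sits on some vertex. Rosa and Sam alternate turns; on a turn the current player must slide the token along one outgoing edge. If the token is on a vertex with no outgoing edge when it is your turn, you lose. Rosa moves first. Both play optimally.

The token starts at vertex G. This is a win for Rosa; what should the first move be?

Label each position W (a win for the player to move) or L (a loss). A position with no legal move is L; any other position is W exactly when some move reaches an L, and L when every move reaches a W.
Every edge goes from a vertex to one that appears earlier in the order C, E, D, A, B, F, G, so processing vertices in that order labels each vertex after all of its successors.
C: no outgoing edge → L
E: reaches L-position C → W
D: reaches L-position C → W
A: reaches L-position C → W
B: only reaches A(W), D(W), E(W), all W → L
F: reaches L-position C → W
G: reaches L-position B → W
From G, the L positions reachable in one move are: B.

Move to B.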